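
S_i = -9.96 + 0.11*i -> [-9.96, -9.85, -9.74, -9.63, -9.52]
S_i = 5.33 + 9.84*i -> [5.33, 15.17, 25.01, 34.85, 44.69]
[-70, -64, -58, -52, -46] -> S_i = -70 + 6*i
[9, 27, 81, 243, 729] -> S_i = 9*3^i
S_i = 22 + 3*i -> [22, 25, 28, 31, 34]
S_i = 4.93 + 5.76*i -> [4.93, 10.69, 16.45, 22.21, 27.97]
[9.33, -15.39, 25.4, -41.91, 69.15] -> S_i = 9.33*(-1.65)^i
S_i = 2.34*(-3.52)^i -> [2.34, -8.24, 28.99, -102.06, 359.24]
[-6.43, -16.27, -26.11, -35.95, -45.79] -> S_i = -6.43 + -9.84*i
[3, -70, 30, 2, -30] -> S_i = Random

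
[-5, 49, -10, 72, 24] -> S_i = Random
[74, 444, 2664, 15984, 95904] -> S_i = 74*6^i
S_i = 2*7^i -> [2, 14, 98, 686, 4802]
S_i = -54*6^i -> [-54, -324, -1944, -11664, -69984]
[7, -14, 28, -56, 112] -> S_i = 7*-2^i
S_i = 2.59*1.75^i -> [2.59, 4.53, 7.93, 13.88, 24.29]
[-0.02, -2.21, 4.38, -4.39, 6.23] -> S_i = Random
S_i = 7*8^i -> [7, 56, 448, 3584, 28672]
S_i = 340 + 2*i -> [340, 342, 344, 346, 348]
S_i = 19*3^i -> [19, 57, 171, 513, 1539]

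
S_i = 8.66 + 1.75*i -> [8.66, 10.41, 12.16, 13.91, 15.66]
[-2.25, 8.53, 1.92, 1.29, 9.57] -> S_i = Random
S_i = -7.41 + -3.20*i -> [-7.41, -10.61, -13.81, -17.01, -20.21]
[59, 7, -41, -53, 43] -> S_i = Random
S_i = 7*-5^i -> [7, -35, 175, -875, 4375]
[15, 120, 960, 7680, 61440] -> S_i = 15*8^i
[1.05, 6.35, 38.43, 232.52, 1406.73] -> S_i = 1.05*6.05^i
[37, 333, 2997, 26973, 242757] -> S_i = 37*9^i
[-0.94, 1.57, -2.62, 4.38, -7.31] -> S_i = -0.94*(-1.67)^i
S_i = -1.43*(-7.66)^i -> [-1.43, 10.95, -83.91, 642.72, -4923.24]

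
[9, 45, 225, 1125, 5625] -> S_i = 9*5^i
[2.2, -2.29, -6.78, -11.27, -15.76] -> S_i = 2.20 + -4.49*i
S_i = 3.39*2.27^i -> [3.39, 7.7, 17.47, 39.65, 90.01]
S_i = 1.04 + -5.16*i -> [1.04, -4.12, -9.28, -14.44, -19.6]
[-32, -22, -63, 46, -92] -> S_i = Random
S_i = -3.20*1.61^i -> [-3.2, -5.15, -8.29, -13.35, -21.5]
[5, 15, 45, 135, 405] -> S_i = 5*3^i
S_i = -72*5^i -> [-72, -360, -1800, -9000, -45000]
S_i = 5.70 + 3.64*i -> [5.7, 9.34, 12.98, 16.62, 20.26]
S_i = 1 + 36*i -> [1, 37, 73, 109, 145]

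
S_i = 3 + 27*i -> [3, 30, 57, 84, 111]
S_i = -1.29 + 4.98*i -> [-1.29, 3.69, 8.67, 13.65, 18.63]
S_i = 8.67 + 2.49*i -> [8.67, 11.16, 13.65, 16.14, 18.63]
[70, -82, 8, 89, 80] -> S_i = Random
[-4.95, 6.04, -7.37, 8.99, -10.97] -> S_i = -4.95*(-1.22)^i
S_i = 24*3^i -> [24, 72, 216, 648, 1944]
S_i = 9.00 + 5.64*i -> [9.0, 14.64, 20.28, 25.92, 31.56]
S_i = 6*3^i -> [6, 18, 54, 162, 486]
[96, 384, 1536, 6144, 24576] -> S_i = 96*4^i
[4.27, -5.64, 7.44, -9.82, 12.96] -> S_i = 4.27*(-1.32)^i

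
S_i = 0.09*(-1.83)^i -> [0.09, -0.16, 0.3, -0.55, 1.01]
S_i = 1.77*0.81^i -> [1.77, 1.43, 1.16, 0.94, 0.76]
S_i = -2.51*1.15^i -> [-2.51, -2.89, -3.32, -3.82, -4.39]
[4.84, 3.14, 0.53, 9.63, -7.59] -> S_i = Random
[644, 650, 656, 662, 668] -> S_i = 644 + 6*i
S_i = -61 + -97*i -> [-61, -158, -255, -352, -449]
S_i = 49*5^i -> [49, 245, 1225, 6125, 30625]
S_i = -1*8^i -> [-1, -8, -64, -512, -4096]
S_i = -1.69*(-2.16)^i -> [-1.69, 3.65, -7.88, 17.03, -36.79]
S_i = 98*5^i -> [98, 490, 2450, 12250, 61250]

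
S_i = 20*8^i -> [20, 160, 1280, 10240, 81920]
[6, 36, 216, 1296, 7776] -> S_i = 6*6^i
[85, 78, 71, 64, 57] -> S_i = 85 + -7*i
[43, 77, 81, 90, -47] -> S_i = Random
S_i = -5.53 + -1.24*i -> [-5.53, -6.77, -8.01, -9.25, -10.49]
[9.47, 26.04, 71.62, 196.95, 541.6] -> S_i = 9.47*2.75^i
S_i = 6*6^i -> [6, 36, 216, 1296, 7776]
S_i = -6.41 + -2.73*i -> [-6.41, -9.14, -11.87, -14.6, -17.33]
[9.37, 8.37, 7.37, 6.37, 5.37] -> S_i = 9.37 + -1.00*i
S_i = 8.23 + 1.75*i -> [8.23, 9.98, 11.73, 13.48, 15.23]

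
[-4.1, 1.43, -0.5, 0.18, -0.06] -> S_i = -4.10*(-0.35)^i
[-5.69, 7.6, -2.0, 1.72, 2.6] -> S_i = Random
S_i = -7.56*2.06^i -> [-7.56, -15.57, -32.08, -66.09, -136.14]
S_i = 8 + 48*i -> [8, 56, 104, 152, 200]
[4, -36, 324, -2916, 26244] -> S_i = 4*-9^i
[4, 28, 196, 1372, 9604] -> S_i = 4*7^i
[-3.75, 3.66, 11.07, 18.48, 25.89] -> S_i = -3.75 + 7.41*i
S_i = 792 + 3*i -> [792, 795, 798, 801, 804]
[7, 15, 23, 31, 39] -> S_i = 7 + 8*i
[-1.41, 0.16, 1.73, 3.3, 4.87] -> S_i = -1.41 + 1.57*i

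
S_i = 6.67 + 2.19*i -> [6.67, 8.86, 11.05, 13.24, 15.43]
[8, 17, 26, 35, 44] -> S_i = 8 + 9*i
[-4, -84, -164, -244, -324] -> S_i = -4 + -80*i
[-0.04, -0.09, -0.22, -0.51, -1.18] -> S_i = -0.04*2.33^i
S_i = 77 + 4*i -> [77, 81, 85, 89, 93]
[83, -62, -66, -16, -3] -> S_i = Random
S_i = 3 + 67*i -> [3, 70, 137, 204, 271]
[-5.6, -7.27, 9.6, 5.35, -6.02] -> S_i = Random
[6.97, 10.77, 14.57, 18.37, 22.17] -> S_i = 6.97 + 3.80*i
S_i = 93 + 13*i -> [93, 106, 119, 132, 145]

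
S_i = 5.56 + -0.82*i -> [5.56, 4.74, 3.92, 3.1, 2.28]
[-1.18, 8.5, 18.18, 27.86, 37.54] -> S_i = -1.18 + 9.68*i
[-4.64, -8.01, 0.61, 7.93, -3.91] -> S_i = Random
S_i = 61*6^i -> [61, 366, 2196, 13176, 79056]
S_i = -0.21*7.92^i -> [-0.21, -1.66, -13.17, -104.33, -826.27]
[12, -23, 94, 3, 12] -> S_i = Random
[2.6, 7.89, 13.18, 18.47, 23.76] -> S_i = 2.60 + 5.29*i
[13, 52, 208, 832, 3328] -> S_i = 13*4^i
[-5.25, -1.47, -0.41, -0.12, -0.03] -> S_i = -5.25*0.28^i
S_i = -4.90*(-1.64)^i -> [-4.9, 8.04, -13.18, 21.61, -35.45]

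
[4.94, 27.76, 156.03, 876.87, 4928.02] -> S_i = 4.94*5.62^i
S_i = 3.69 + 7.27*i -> [3.69, 10.96, 18.23, 25.5, 32.77]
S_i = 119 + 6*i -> [119, 125, 131, 137, 143]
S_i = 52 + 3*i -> [52, 55, 58, 61, 64]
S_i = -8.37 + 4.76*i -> [-8.37, -3.61, 1.15, 5.91, 10.67]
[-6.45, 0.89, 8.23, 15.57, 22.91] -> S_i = -6.45 + 7.34*i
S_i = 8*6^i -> [8, 48, 288, 1728, 10368]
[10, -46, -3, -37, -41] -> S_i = Random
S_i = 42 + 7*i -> [42, 49, 56, 63, 70]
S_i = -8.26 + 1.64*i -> [-8.26, -6.62, -4.98, -3.34, -1.7]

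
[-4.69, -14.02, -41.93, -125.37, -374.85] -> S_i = -4.69*2.99^i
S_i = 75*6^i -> [75, 450, 2700, 16200, 97200]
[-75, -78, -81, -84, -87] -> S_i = -75 + -3*i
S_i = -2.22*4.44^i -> [-2.22, -9.86, -43.76, -194.31, -862.75]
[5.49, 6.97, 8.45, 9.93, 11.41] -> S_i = 5.49 + 1.48*i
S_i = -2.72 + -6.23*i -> [-2.72, -8.95, -15.18, -21.41, -27.64]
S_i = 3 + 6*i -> [3, 9, 15, 21, 27]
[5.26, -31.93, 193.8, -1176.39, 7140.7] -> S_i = 5.26*(-6.07)^i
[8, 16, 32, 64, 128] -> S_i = 8*2^i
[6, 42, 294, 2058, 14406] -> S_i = 6*7^i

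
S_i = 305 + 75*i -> [305, 380, 455, 530, 605]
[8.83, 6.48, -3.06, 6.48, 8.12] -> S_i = Random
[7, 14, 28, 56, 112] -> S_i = 7*2^i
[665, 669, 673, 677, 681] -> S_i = 665 + 4*i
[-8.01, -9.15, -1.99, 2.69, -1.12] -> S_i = Random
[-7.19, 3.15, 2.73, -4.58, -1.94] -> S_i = Random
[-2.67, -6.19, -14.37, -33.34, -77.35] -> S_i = -2.67*2.32^i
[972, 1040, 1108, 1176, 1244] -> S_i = 972 + 68*i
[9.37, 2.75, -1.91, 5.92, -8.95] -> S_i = Random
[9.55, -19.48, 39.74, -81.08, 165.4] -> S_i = 9.55*(-2.04)^i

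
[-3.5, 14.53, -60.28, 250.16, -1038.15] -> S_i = -3.50*(-4.15)^i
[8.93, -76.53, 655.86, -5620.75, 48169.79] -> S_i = 8.93*(-8.57)^i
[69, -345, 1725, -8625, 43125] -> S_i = 69*-5^i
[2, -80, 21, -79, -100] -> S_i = Random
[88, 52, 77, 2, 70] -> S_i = Random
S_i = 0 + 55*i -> [0, 55, 110, 165, 220]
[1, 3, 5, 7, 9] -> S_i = 1 + 2*i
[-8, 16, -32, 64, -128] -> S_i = -8*-2^i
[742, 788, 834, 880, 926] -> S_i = 742 + 46*i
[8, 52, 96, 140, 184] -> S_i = 8 + 44*i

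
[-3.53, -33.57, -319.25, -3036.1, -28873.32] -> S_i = -3.53*9.51^i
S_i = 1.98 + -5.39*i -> [1.98, -3.41, -8.8, -14.19, -19.58]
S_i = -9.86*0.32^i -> [-9.86, -3.16, -1.01, -0.32, -0.1]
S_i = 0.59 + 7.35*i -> [0.59, 7.94, 15.29, 22.64, 29.99]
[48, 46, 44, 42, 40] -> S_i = 48 + -2*i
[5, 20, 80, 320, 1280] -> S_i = 5*4^i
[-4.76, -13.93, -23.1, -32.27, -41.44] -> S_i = -4.76 + -9.17*i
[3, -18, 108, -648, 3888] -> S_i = 3*-6^i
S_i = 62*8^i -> [62, 496, 3968, 31744, 253952]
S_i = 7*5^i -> [7, 35, 175, 875, 4375]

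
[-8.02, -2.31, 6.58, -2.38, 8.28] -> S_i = Random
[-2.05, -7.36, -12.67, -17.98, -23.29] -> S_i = -2.05 + -5.31*i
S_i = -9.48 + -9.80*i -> [-9.48, -19.28, -29.08, -38.88, -48.68]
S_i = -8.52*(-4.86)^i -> [-8.52, 41.41, -201.24, 978.02, -4753.18]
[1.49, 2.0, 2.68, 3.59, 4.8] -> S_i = 1.49*1.34^i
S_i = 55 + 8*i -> [55, 63, 71, 79, 87]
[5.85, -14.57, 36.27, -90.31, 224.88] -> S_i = 5.85*(-2.49)^i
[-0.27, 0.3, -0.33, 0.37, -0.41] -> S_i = -0.27*(-1.11)^i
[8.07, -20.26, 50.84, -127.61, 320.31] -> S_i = 8.07*(-2.51)^i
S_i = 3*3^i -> [3, 9, 27, 81, 243]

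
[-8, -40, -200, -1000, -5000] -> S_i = -8*5^i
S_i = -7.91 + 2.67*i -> [-7.91, -5.24, -2.57, 0.1, 2.77]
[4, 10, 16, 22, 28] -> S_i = 4 + 6*i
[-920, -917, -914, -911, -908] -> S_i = -920 + 3*i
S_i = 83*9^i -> [83, 747, 6723, 60507, 544563]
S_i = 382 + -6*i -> [382, 376, 370, 364, 358]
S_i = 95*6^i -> [95, 570, 3420, 20520, 123120]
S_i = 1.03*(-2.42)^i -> [1.03, -2.49, 6.03, -14.6, 35.33]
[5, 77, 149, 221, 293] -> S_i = 5 + 72*i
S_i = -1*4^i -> [-1, -4, -16, -64, -256]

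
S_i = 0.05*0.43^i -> [0.05, 0.02, 0.01, 0.0, 0.0]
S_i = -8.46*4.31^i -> [-8.46, -36.46, -157.15, -677.33, -2919.3]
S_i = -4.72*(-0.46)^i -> [-4.72, 2.17, -1.0, 0.46, -0.21]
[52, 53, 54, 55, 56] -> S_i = 52 + 1*i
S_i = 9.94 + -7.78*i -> [9.94, 2.16, -5.62, -13.4, -21.18]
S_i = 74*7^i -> [74, 518, 3626, 25382, 177674]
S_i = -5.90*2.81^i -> [-5.9, -16.58, -46.59, -130.91, -367.86]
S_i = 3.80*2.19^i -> [3.8, 8.32, 18.23, 39.91, 87.41]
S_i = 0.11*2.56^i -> [0.11, 0.28, 0.72, 1.85, 4.72]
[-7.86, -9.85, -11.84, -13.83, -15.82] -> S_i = -7.86 + -1.99*i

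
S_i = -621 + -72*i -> [-621, -693, -765, -837, -909]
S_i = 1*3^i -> [1, 3, 9, 27, 81]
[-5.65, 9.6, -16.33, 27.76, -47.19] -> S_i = -5.65*(-1.70)^i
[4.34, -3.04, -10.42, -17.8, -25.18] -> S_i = 4.34 + -7.38*i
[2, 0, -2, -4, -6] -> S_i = 2 + -2*i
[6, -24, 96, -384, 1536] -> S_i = 6*-4^i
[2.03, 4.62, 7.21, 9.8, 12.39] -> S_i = 2.03 + 2.59*i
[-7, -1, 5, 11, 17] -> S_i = -7 + 6*i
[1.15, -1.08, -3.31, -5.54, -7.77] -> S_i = 1.15 + -2.23*i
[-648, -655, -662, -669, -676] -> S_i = -648 + -7*i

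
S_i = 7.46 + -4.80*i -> [7.46, 2.66, -2.14, -6.94, -11.74]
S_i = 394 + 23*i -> [394, 417, 440, 463, 486]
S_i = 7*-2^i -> [7, -14, 28, -56, 112]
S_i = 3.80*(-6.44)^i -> [3.8, -24.47, 157.6, -1014.94, 6536.23]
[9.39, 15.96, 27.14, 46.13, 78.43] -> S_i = 9.39*1.70^i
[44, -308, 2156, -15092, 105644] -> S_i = 44*-7^i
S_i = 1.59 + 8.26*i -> [1.59, 9.85, 18.11, 26.37, 34.63]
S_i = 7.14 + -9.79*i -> [7.14, -2.65, -12.44, -22.23, -32.02]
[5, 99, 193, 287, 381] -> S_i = 5 + 94*i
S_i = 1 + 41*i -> [1, 42, 83, 124, 165]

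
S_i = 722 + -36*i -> [722, 686, 650, 614, 578]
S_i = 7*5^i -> [7, 35, 175, 875, 4375]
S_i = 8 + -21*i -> [8, -13, -34, -55, -76]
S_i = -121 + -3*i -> [-121, -124, -127, -130, -133]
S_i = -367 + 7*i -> [-367, -360, -353, -346, -339]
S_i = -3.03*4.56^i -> [-3.03, -13.82, -63.0, -287.3, -1310.09]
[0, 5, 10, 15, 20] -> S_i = 0 + 5*i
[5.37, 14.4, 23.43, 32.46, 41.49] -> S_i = 5.37 + 9.03*i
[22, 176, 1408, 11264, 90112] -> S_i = 22*8^i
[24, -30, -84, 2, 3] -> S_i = Random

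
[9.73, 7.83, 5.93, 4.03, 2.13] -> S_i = 9.73 + -1.90*i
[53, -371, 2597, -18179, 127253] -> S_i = 53*-7^i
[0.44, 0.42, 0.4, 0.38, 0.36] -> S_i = 0.44*0.95^i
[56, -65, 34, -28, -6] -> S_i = Random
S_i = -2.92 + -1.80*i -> [-2.92, -4.72, -6.52, -8.32, -10.12]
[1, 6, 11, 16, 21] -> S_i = 1 + 5*i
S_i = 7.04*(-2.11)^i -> [7.04, -14.85, 31.34, -66.13, 139.54]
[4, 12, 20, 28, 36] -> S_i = 4 + 8*i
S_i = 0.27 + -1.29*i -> [0.27, -1.02, -2.31, -3.6, -4.89]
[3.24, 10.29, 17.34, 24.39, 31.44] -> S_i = 3.24 + 7.05*i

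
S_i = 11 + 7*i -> [11, 18, 25, 32, 39]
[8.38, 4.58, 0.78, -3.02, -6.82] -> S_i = 8.38 + -3.80*i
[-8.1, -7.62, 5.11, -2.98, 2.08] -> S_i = Random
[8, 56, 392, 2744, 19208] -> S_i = 8*7^i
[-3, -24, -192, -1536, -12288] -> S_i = -3*8^i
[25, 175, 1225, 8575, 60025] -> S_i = 25*7^i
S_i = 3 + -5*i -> [3, -2, -7, -12, -17]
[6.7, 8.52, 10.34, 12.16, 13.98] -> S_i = 6.70 + 1.82*i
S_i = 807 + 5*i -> [807, 812, 817, 822, 827]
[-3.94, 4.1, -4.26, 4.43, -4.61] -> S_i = -3.94*(-1.04)^i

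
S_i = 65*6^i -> [65, 390, 2340, 14040, 84240]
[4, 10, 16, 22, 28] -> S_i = 4 + 6*i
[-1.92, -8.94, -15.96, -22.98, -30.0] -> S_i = -1.92 + -7.02*i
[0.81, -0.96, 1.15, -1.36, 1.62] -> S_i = 0.81*(-1.19)^i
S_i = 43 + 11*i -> [43, 54, 65, 76, 87]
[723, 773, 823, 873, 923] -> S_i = 723 + 50*i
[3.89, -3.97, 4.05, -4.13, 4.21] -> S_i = 3.89*(-1.02)^i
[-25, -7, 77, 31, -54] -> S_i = Random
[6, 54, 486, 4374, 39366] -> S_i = 6*9^i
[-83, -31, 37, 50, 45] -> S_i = Random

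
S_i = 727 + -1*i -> [727, 726, 725, 724, 723]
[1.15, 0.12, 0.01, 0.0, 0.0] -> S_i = 1.15*0.10^i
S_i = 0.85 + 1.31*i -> [0.85, 2.16, 3.47, 4.78, 6.09]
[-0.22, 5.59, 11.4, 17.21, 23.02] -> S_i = -0.22 + 5.81*i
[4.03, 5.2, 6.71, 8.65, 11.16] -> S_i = 4.03*1.29^i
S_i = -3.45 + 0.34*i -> [-3.45, -3.11, -2.77, -2.43, -2.09]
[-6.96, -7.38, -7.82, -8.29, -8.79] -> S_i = -6.96*1.06^i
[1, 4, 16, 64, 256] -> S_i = 1*4^i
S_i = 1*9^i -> [1, 9, 81, 729, 6561]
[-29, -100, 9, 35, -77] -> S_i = Random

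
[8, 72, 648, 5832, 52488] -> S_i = 8*9^i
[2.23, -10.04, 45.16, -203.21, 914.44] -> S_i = 2.23*(-4.50)^i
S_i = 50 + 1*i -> [50, 51, 52, 53, 54]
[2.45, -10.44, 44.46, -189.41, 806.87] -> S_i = 2.45*(-4.26)^i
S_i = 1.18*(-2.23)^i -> [1.18, -2.63, 5.87, -13.09, 29.18]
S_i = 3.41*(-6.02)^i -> [3.41, -20.53, 123.58, -743.95, 4478.58]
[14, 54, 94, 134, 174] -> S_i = 14 + 40*i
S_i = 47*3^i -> [47, 141, 423, 1269, 3807]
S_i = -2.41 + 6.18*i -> [-2.41, 3.77, 9.95, 16.13, 22.31]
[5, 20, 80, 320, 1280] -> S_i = 5*4^i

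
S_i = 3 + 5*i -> [3, 8, 13, 18, 23]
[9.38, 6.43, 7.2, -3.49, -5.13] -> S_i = Random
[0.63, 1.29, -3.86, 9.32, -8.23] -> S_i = Random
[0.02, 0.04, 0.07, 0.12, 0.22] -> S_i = 0.02*1.83^i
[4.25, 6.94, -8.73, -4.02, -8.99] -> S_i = Random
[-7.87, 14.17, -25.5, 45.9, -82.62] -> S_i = -7.87*(-1.80)^i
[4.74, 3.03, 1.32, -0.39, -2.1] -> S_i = 4.74 + -1.71*i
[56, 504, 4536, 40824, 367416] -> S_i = 56*9^i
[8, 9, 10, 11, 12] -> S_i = 8 + 1*i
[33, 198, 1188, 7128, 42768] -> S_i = 33*6^i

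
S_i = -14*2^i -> [-14, -28, -56, -112, -224]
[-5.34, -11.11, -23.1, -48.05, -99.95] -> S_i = -5.34*2.08^i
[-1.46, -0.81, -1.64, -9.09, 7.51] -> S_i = Random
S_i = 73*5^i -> [73, 365, 1825, 9125, 45625]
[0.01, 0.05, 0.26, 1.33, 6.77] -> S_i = 0.01*5.10^i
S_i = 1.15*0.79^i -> [1.15, 0.91, 0.72, 0.57, 0.45]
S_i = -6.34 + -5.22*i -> [-6.34, -11.56, -16.78, -22.0, -27.22]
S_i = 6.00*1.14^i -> [6.0, 6.84, 7.8, 8.89, 10.13]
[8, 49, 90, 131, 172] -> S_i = 8 + 41*i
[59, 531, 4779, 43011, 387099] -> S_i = 59*9^i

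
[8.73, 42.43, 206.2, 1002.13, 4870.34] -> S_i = 8.73*4.86^i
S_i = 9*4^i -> [9, 36, 144, 576, 2304]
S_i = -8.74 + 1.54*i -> [-8.74, -7.2, -5.66, -4.12, -2.58]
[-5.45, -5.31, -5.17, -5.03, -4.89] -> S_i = -5.45 + 0.14*i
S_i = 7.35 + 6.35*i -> [7.35, 13.7, 20.05, 26.4, 32.75]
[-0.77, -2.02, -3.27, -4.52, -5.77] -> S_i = -0.77 + -1.25*i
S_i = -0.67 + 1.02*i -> [-0.67, 0.35, 1.37, 2.39, 3.41]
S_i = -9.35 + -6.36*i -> [-9.35, -15.71, -22.07, -28.43, -34.79]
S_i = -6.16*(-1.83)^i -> [-6.16, 11.27, -20.63, 37.75, -69.09]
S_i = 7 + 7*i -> [7, 14, 21, 28, 35]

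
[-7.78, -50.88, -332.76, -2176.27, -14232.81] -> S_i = -7.78*6.54^i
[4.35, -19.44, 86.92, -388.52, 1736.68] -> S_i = 4.35*(-4.47)^i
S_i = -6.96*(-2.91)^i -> [-6.96, 20.25, -58.94, 171.51, -499.09]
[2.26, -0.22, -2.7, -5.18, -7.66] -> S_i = 2.26 + -2.48*i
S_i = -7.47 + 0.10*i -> [-7.47, -7.37, -7.27, -7.17, -7.07]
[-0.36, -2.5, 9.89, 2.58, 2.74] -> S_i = Random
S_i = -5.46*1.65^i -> [-5.46, -9.01, -14.86, -24.53, -40.47]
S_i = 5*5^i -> [5, 25, 125, 625, 3125]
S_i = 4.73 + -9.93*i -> [4.73, -5.2, -15.13, -25.06, -34.99]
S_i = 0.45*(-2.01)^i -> [0.45, -0.9, 1.82, -3.65, 7.35]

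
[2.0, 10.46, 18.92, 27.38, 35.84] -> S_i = 2.00 + 8.46*i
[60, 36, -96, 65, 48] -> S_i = Random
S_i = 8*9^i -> [8, 72, 648, 5832, 52488]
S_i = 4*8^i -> [4, 32, 256, 2048, 16384]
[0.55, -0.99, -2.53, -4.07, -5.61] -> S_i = 0.55 + -1.54*i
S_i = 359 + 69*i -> [359, 428, 497, 566, 635]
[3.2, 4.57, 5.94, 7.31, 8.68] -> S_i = 3.20 + 1.37*i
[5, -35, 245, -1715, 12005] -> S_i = 5*-7^i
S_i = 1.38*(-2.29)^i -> [1.38, -3.16, 7.24, -16.57, 37.95]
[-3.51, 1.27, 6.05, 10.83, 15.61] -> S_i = -3.51 + 4.78*i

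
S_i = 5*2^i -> [5, 10, 20, 40, 80]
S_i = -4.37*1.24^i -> [-4.37, -5.42, -6.72, -8.33, -10.33]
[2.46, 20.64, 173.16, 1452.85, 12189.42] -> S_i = 2.46*8.39^i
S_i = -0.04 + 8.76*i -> [-0.04, 8.72, 17.48, 26.24, 35.0]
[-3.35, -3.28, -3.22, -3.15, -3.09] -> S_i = -3.35*0.98^i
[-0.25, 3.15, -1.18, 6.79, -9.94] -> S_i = Random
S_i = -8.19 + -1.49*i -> [-8.19, -9.68, -11.17, -12.66, -14.15]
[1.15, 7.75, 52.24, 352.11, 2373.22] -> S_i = 1.15*6.74^i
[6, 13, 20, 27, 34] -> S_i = 6 + 7*i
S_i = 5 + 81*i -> [5, 86, 167, 248, 329]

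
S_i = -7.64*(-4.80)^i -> [-7.64, 36.67, -176.03, 844.92, -4055.63]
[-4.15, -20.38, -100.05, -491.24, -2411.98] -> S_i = -4.15*4.91^i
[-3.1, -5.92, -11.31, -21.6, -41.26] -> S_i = -3.10*1.91^i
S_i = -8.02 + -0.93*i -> [-8.02, -8.95, -9.88, -10.81, -11.74]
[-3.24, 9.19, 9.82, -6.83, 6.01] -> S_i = Random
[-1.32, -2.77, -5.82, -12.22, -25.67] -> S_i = -1.32*2.10^i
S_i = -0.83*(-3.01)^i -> [-0.83, 2.5, -7.52, 22.63, -68.13]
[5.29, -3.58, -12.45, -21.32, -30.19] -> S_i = 5.29 + -8.87*i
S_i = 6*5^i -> [6, 30, 150, 750, 3750]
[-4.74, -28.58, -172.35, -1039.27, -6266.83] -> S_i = -4.74*6.03^i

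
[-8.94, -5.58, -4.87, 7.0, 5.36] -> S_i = Random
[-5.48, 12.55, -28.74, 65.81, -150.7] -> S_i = -5.48*(-2.29)^i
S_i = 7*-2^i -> [7, -14, 28, -56, 112]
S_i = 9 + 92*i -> [9, 101, 193, 285, 377]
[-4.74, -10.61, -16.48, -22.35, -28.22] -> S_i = -4.74 + -5.87*i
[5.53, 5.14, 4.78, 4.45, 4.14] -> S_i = 5.53*0.93^i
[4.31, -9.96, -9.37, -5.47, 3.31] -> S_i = Random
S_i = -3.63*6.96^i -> [-3.63, -25.26, -175.84, -1223.87, -8518.12]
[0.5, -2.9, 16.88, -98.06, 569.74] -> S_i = 0.50*(-5.81)^i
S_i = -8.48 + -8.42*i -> [-8.48, -16.9, -25.32, -33.74, -42.16]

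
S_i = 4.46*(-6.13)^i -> [4.46, -27.34, 167.59, -1027.34, 6297.62]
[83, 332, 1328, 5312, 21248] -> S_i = 83*4^i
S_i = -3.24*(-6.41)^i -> [-3.24, 20.77, -133.13, 853.33, -5469.87]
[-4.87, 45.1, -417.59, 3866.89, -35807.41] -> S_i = -4.87*(-9.26)^i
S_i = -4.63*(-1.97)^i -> [-4.63, 9.12, -17.97, 35.4, -69.73]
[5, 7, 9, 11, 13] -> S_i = 5 + 2*i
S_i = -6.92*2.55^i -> [-6.92, -17.65, -45.0, -114.74, -292.59]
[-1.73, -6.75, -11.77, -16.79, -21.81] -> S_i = -1.73 + -5.02*i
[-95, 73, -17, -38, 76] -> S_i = Random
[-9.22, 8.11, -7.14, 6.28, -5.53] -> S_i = -9.22*(-0.88)^i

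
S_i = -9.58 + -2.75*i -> [-9.58, -12.33, -15.08, -17.83, -20.58]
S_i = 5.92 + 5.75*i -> [5.92, 11.67, 17.42, 23.17, 28.92]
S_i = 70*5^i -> [70, 350, 1750, 8750, 43750]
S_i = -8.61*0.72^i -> [-8.61, -6.2, -4.46, -3.21, -2.31]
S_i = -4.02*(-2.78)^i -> [-4.02, 11.18, -31.07, 86.37, -240.11]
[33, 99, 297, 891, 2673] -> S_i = 33*3^i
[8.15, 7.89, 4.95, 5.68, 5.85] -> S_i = Random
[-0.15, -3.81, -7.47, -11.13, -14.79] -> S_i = -0.15 + -3.66*i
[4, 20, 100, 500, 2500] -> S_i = 4*5^i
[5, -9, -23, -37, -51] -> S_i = 5 + -14*i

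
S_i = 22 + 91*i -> [22, 113, 204, 295, 386]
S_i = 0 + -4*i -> [0, -4, -8, -12, -16]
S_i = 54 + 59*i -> [54, 113, 172, 231, 290]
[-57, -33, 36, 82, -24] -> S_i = Random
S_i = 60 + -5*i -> [60, 55, 50, 45, 40]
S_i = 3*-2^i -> [3, -6, 12, -24, 48]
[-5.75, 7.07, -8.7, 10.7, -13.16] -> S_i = -5.75*(-1.23)^i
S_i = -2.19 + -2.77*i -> [-2.19, -4.96, -7.73, -10.5, -13.27]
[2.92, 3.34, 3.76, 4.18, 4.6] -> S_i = 2.92 + 0.42*i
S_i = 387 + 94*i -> [387, 481, 575, 669, 763]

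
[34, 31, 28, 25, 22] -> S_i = 34 + -3*i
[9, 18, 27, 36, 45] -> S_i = 9 + 9*i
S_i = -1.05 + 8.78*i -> [-1.05, 7.73, 16.51, 25.29, 34.07]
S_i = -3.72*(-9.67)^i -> [-3.72, 35.97, -347.85, 3363.74, -32527.36]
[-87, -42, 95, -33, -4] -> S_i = Random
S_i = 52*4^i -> [52, 208, 832, 3328, 13312]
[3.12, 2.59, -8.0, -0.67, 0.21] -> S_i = Random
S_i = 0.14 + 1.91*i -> [0.14, 2.05, 3.96, 5.87, 7.78]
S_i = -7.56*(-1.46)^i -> [-7.56, 11.04, -16.11, 23.53, -34.35]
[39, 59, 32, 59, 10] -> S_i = Random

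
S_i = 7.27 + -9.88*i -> [7.27, -2.61, -12.49, -22.37, -32.25]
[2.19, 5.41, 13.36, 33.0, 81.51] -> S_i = 2.19*2.47^i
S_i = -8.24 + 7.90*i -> [-8.24, -0.34, 7.56, 15.46, 23.36]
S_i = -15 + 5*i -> [-15, -10, -5, 0, 5]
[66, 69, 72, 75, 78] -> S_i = 66 + 3*i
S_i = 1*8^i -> [1, 8, 64, 512, 4096]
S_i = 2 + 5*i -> [2, 7, 12, 17, 22]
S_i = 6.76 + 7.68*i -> [6.76, 14.44, 22.12, 29.8, 37.48]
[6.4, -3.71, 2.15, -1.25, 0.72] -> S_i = 6.40*(-0.58)^i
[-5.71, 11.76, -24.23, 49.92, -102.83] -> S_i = -5.71*(-2.06)^i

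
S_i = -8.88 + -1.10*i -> [-8.88, -9.98, -11.08, -12.18, -13.28]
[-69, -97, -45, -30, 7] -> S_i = Random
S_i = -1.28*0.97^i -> [-1.28, -1.24, -1.2, -1.17, -1.13]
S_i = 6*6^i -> [6, 36, 216, 1296, 7776]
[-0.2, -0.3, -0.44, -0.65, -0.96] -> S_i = -0.20*1.48^i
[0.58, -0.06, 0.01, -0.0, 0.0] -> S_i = 0.58*(-0.11)^i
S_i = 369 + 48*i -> [369, 417, 465, 513, 561]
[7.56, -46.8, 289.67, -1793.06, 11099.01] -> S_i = 7.56*(-6.19)^i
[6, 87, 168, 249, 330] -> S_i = 6 + 81*i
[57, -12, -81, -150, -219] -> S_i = 57 + -69*i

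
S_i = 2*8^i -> [2, 16, 128, 1024, 8192]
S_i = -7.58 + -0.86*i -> [-7.58, -8.44, -9.3, -10.16, -11.02]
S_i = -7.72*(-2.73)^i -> [-7.72, 21.08, -57.54, 157.07, -428.81]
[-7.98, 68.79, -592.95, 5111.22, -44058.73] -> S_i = -7.98*(-8.62)^i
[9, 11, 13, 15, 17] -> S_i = 9 + 2*i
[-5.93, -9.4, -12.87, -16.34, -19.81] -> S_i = -5.93 + -3.47*i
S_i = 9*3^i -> [9, 27, 81, 243, 729]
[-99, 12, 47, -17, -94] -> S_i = Random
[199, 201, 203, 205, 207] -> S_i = 199 + 2*i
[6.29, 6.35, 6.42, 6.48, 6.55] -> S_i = 6.29*1.01^i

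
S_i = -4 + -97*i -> [-4, -101, -198, -295, -392]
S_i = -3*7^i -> [-3, -21, -147, -1029, -7203]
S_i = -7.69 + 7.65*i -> [-7.69, -0.04, 7.61, 15.26, 22.91]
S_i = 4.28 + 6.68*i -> [4.28, 10.96, 17.64, 24.32, 31.0]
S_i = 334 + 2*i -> [334, 336, 338, 340, 342]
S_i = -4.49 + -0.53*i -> [-4.49, -5.02, -5.55, -6.08, -6.61]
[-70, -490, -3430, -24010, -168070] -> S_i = -70*7^i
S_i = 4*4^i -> [4, 16, 64, 256, 1024]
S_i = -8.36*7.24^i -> [-8.36, -60.53, -438.21, -3172.65, -22969.98]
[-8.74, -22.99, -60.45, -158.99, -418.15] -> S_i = -8.74*2.63^i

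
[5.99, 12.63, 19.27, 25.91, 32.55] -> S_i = 5.99 + 6.64*i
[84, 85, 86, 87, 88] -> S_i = 84 + 1*i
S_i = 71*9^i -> [71, 639, 5751, 51759, 465831]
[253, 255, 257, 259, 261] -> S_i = 253 + 2*i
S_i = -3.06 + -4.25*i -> [-3.06, -7.31, -11.56, -15.81, -20.06]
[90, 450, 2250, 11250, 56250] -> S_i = 90*5^i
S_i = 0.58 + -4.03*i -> [0.58, -3.45, -7.48, -11.51, -15.54]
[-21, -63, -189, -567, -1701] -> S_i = -21*3^i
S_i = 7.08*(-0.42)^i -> [7.08, -2.97, 1.25, -0.52, 0.22]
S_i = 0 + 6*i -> [0, 6, 12, 18, 24]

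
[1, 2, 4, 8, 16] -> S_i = 1*2^i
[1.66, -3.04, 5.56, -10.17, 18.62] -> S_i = 1.66*(-1.83)^i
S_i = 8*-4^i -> [8, -32, 128, -512, 2048]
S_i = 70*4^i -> [70, 280, 1120, 4480, 17920]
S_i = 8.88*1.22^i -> [8.88, 10.83, 13.22, 16.12, 19.67]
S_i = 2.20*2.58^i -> [2.2, 5.68, 14.64, 37.78, 97.48]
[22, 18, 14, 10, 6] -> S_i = 22 + -4*i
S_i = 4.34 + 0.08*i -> [4.34, 4.42, 4.5, 4.58, 4.66]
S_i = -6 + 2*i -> [-6, -4, -2, 0, 2]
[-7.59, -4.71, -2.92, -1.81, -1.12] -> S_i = -7.59*0.62^i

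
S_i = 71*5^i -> [71, 355, 1775, 8875, 44375]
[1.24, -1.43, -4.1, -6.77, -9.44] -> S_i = 1.24 + -2.67*i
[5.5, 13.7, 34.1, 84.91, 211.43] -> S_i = 5.50*2.49^i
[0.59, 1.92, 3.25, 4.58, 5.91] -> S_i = 0.59 + 1.33*i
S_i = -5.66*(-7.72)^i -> [-5.66, 43.7, -337.33, 2604.16, -20104.15]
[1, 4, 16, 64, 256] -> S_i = 1*4^i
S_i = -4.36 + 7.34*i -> [-4.36, 2.98, 10.32, 17.66, 25.0]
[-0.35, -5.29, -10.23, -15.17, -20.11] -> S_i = -0.35 + -4.94*i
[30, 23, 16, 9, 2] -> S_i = 30 + -7*i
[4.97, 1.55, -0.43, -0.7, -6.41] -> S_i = Random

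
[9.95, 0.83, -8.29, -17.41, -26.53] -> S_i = 9.95 + -9.12*i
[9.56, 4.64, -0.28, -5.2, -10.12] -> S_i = 9.56 + -4.92*i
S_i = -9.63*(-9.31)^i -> [-9.63, 89.66, -834.69, 7770.97, -72347.75]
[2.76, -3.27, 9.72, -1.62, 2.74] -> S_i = Random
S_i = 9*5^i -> [9, 45, 225, 1125, 5625]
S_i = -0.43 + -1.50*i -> [-0.43, -1.93, -3.43, -4.93, -6.43]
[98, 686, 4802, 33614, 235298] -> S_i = 98*7^i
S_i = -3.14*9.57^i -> [-3.14, -30.05, -287.58, -2752.11, -26337.67]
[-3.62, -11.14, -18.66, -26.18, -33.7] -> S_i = -3.62 + -7.52*i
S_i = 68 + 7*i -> [68, 75, 82, 89, 96]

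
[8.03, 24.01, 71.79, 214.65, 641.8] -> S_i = 8.03*2.99^i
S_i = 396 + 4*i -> [396, 400, 404, 408, 412]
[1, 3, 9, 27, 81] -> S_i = 1*3^i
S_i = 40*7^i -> [40, 280, 1960, 13720, 96040]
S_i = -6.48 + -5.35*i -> [-6.48, -11.83, -17.18, -22.53, -27.88]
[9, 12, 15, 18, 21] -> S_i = 9 + 3*i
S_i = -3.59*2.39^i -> [-3.59, -8.58, -20.51, -49.01, -117.13]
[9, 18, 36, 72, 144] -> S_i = 9*2^i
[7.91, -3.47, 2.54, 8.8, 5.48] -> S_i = Random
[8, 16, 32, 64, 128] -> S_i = 8*2^i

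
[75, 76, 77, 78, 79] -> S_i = 75 + 1*i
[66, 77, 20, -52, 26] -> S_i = Random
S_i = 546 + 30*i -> [546, 576, 606, 636, 666]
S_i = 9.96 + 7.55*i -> [9.96, 17.51, 25.06, 32.61, 40.16]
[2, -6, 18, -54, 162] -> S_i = 2*-3^i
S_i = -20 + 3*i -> [-20, -17, -14, -11, -8]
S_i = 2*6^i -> [2, 12, 72, 432, 2592]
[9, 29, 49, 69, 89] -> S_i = 9 + 20*i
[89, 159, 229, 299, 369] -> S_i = 89 + 70*i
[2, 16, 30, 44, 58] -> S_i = 2 + 14*i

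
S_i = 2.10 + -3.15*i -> [2.1, -1.05, -4.2, -7.35, -10.5]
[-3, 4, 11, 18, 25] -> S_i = -3 + 7*i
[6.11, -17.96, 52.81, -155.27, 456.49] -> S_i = 6.11*(-2.94)^i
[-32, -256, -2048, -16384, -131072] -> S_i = -32*8^i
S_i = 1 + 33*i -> [1, 34, 67, 100, 133]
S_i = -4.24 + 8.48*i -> [-4.24, 4.24, 12.72, 21.2, 29.68]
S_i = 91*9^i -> [91, 819, 7371, 66339, 597051]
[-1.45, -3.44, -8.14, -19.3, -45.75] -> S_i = -1.45*2.37^i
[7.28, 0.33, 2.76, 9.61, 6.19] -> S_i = Random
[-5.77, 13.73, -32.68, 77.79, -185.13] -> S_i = -5.77*(-2.38)^i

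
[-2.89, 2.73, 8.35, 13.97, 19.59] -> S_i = -2.89 + 5.62*i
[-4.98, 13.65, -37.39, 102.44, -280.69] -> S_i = -4.98*(-2.74)^i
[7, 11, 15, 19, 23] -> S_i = 7 + 4*i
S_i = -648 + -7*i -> [-648, -655, -662, -669, -676]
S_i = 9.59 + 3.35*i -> [9.59, 12.94, 16.29, 19.64, 22.99]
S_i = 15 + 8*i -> [15, 23, 31, 39, 47]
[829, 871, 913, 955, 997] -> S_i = 829 + 42*i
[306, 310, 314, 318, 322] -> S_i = 306 + 4*i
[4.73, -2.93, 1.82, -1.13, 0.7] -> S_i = 4.73*(-0.62)^i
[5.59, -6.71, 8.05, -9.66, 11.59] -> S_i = 5.59*(-1.20)^i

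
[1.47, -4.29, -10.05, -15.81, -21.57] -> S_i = 1.47 + -5.76*i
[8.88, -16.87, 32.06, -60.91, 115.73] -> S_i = 8.88*(-1.90)^i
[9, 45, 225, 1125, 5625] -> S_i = 9*5^i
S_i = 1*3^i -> [1, 3, 9, 27, 81]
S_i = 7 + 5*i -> [7, 12, 17, 22, 27]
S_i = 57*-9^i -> [57, -513, 4617, -41553, 373977]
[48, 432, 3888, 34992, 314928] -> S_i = 48*9^i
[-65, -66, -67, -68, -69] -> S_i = -65 + -1*i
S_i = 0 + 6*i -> [0, 6, 12, 18, 24]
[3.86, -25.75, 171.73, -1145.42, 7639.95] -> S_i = 3.86*(-6.67)^i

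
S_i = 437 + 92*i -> [437, 529, 621, 713, 805]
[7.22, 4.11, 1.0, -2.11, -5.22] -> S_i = 7.22 + -3.11*i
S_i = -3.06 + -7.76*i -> [-3.06, -10.82, -18.58, -26.34, -34.1]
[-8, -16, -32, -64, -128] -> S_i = -8*2^i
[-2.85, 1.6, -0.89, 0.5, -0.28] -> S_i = -2.85*(-0.56)^i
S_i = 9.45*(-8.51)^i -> [9.45, -80.42, 684.37, -5823.99, 49562.14]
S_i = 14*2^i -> [14, 28, 56, 112, 224]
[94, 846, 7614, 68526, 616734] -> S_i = 94*9^i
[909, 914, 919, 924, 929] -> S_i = 909 + 5*i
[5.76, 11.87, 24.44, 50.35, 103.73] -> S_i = 5.76*2.06^i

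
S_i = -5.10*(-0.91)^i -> [-5.1, 4.64, -4.22, 3.84, -3.5]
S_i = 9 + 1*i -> [9, 10, 11, 12, 13]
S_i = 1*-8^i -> [1, -8, 64, -512, 4096]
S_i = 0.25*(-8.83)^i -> [0.25, -2.21, 19.49, -172.12, 1519.79]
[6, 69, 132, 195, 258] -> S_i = 6 + 63*i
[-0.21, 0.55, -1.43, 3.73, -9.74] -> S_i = -0.21*(-2.61)^i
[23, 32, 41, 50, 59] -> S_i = 23 + 9*i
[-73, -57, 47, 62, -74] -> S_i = Random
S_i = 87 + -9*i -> [87, 78, 69, 60, 51]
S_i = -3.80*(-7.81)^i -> [-3.8, 29.68, -231.79, 1810.24, -14137.99]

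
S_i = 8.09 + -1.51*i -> [8.09, 6.58, 5.07, 3.56, 2.05]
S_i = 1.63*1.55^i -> [1.63, 2.53, 3.92, 6.07, 9.41]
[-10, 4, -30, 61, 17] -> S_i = Random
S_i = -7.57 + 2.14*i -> [-7.57, -5.43, -3.29, -1.15, 0.99]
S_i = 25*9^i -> [25, 225, 2025, 18225, 164025]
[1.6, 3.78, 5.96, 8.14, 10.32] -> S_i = 1.60 + 2.18*i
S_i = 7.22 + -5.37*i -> [7.22, 1.85, -3.52, -8.89, -14.26]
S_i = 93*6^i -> [93, 558, 3348, 20088, 120528]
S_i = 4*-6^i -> [4, -24, 144, -864, 5184]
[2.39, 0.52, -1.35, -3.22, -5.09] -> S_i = 2.39 + -1.87*i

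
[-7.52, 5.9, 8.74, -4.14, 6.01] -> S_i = Random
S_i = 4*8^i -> [4, 32, 256, 2048, 16384]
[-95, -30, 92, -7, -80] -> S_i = Random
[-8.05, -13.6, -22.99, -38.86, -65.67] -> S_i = -8.05*1.69^i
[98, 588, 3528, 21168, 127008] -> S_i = 98*6^i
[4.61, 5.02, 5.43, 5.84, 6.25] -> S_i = 4.61 + 0.41*i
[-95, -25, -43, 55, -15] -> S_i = Random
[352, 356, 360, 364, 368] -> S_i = 352 + 4*i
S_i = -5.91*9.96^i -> [-5.91, -58.86, -586.28, -5839.36, -58160.06]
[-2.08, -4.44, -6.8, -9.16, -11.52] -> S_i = -2.08 + -2.36*i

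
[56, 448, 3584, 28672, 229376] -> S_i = 56*8^i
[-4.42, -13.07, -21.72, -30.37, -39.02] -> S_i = -4.42 + -8.65*i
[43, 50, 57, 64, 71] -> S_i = 43 + 7*i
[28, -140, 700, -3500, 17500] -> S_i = 28*-5^i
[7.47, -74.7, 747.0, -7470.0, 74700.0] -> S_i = 7.47*(-10.00)^i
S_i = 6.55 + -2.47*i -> [6.55, 4.08, 1.61, -0.86, -3.33]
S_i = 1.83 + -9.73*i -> [1.83, -7.9, -17.63, -27.36, -37.09]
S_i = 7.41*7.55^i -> [7.41, 55.95, 422.39, 3189.03, 24077.2]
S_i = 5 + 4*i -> [5, 9, 13, 17, 21]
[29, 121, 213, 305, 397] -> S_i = 29 + 92*i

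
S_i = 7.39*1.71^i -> [7.39, 12.64, 21.61, 36.95, 63.19]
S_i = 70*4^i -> [70, 280, 1120, 4480, 17920]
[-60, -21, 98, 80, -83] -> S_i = Random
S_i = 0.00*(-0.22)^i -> [0.0, -0.0, 0.0, -0.0, 0.0]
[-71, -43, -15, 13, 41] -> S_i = -71 + 28*i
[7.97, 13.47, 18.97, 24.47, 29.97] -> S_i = 7.97 + 5.50*i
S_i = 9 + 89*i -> [9, 98, 187, 276, 365]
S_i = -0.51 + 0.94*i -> [-0.51, 0.43, 1.37, 2.31, 3.25]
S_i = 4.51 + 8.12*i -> [4.51, 12.63, 20.75, 28.87, 36.99]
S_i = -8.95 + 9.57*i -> [-8.95, 0.62, 10.19, 19.76, 29.33]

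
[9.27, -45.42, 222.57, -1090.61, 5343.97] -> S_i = 9.27*(-4.90)^i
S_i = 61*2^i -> [61, 122, 244, 488, 976]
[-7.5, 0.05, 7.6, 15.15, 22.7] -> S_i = -7.50 + 7.55*i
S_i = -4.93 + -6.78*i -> [-4.93, -11.71, -18.49, -25.27, -32.05]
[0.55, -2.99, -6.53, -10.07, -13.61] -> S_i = 0.55 + -3.54*i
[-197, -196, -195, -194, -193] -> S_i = -197 + 1*i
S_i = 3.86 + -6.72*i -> [3.86, -2.86, -9.58, -16.3, -23.02]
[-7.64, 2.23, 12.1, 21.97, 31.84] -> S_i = -7.64 + 9.87*i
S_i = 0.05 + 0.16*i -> [0.05, 0.21, 0.37, 0.53, 0.69]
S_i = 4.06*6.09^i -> [4.06, 24.73, 150.58, 917.02, 5584.64]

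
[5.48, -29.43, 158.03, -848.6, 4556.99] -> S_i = 5.48*(-5.37)^i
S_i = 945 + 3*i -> [945, 948, 951, 954, 957]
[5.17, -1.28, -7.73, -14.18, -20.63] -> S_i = 5.17 + -6.45*i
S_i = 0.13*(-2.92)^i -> [0.13, -0.38, 1.11, -3.24, 9.45]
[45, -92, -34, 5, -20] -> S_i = Random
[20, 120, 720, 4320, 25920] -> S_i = 20*6^i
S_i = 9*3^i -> [9, 27, 81, 243, 729]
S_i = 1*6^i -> [1, 6, 36, 216, 1296]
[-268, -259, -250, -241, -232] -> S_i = -268 + 9*i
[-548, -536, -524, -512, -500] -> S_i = -548 + 12*i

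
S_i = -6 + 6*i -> [-6, 0, 6, 12, 18]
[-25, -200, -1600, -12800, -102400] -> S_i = -25*8^i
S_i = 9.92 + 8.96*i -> [9.92, 18.88, 27.84, 36.8, 45.76]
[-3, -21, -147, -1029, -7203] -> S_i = -3*7^i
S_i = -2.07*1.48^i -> [-2.07, -3.06, -4.53, -6.71, -9.93]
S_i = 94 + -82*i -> [94, 12, -70, -152, -234]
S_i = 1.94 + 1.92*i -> [1.94, 3.86, 5.78, 7.7, 9.62]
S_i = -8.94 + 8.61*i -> [-8.94, -0.33, 8.28, 16.89, 25.5]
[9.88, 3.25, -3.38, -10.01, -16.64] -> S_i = 9.88 + -6.63*i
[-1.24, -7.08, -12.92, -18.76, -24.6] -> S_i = -1.24 + -5.84*i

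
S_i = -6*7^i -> [-6, -42, -294, -2058, -14406]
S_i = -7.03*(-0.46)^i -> [-7.03, 3.23, -1.49, 0.68, -0.31]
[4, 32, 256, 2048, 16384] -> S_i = 4*8^i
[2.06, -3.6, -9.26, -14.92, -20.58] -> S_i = 2.06 + -5.66*i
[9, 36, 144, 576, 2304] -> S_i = 9*4^i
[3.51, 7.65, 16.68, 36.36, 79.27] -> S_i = 3.51*2.18^i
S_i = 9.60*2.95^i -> [9.6, 28.32, 83.54, 246.45, 727.04]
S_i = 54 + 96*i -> [54, 150, 246, 342, 438]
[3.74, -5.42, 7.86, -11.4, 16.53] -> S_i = 3.74*(-1.45)^i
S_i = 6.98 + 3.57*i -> [6.98, 10.55, 14.12, 17.69, 21.26]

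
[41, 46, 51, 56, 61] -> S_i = 41 + 5*i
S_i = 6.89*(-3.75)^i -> [6.89, -25.84, 96.89, -363.34, 1362.52]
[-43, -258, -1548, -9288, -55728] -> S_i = -43*6^i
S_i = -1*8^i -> [-1, -8, -64, -512, -4096]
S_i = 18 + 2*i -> [18, 20, 22, 24, 26]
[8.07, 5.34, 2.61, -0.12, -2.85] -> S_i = 8.07 + -2.73*i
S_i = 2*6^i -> [2, 12, 72, 432, 2592]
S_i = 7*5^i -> [7, 35, 175, 875, 4375]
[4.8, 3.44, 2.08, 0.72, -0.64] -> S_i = 4.80 + -1.36*i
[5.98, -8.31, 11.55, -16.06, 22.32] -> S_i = 5.98*(-1.39)^i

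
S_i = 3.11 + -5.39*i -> [3.11, -2.28, -7.67, -13.06, -18.45]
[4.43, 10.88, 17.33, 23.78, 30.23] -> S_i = 4.43 + 6.45*i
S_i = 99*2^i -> [99, 198, 396, 792, 1584]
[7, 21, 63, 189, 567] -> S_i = 7*3^i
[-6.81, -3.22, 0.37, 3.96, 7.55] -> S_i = -6.81 + 3.59*i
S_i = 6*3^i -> [6, 18, 54, 162, 486]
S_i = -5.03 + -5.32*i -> [-5.03, -10.35, -15.67, -20.99, -26.31]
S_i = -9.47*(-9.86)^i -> [-9.47, 93.37, -920.67, 9077.8, -89507.13]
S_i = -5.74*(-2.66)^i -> [-5.74, 15.27, -40.61, 108.03, -287.37]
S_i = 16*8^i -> [16, 128, 1024, 8192, 65536]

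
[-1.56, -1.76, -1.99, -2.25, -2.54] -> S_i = -1.56*1.13^i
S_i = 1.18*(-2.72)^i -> [1.18, -3.21, 8.73, -23.75, 64.59]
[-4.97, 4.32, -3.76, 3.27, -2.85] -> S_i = -4.97*(-0.87)^i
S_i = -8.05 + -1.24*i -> [-8.05, -9.29, -10.53, -11.77, -13.01]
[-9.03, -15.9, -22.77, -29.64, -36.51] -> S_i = -9.03 + -6.87*i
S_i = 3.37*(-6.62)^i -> [3.37, -22.31, 147.69, -977.7, 6472.35]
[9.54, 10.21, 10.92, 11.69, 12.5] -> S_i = 9.54*1.07^i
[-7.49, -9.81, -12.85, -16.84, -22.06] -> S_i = -7.49*1.31^i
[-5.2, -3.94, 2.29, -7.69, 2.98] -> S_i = Random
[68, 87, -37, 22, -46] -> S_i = Random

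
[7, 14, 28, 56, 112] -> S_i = 7*2^i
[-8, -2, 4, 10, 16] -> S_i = -8 + 6*i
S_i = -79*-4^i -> [-79, 316, -1264, 5056, -20224]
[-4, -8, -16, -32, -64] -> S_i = -4*2^i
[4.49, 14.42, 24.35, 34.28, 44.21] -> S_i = 4.49 + 9.93*i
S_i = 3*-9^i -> [3, -27, 243, -2187, 19683]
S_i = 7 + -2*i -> [7, 5, 3, 1, -1]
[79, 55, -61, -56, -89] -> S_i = Random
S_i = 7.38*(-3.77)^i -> [7.38, -27.82, 104.89, -395.44, 1490.81]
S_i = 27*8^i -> [27, 216, 1728, 13824, 110592]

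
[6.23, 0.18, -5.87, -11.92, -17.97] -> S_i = 6.23 + -6.05*i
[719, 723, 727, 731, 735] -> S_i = 719 + 4*i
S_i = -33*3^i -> [-33, -99, -297, -891, -2673]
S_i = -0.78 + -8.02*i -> [-0.78, -8.8, -16.82, -24.84, -32.86]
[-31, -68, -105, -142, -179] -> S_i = -31 + -37*i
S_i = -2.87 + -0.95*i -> [-2.87, -3.82, -4.77, -5.72, -6.67]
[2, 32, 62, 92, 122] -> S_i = 2 + 30*i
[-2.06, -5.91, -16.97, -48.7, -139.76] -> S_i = -2.06*2.87^i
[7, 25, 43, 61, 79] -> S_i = 7 + 18*i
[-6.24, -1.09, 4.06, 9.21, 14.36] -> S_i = -6.24 + 5.15*i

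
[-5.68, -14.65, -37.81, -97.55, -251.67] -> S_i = -5.68*2.58^i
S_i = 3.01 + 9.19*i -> [3.01, 12.2, 21.39, 30.58, 39.77]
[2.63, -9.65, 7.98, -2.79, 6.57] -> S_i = Random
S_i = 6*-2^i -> [6, -12, 24, -48, 96]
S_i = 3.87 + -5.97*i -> [3.87, -2.1, -8.07, -14.04, -20.01]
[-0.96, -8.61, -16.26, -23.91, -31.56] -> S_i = -0.96 + -7.65*i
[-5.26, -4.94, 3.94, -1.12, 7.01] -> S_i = Random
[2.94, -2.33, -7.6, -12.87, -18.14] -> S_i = 2.94 + -5.27*i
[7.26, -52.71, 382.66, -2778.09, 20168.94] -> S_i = 7.26*(-7.26)^i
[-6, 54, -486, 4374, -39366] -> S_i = -6*-9^i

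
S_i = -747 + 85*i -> [-747, -662, -577, -492, -407]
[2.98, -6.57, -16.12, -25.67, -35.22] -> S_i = 2.98 + -9.55*i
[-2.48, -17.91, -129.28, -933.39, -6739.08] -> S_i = -2.48*7.22^i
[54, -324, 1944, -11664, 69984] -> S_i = 54*-6^i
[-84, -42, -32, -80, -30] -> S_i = Random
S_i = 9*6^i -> [9, 54, 324, 1944, 11664]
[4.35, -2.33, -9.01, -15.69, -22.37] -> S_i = 4.35 + -6.68*i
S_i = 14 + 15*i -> [14, 29, 44, 59, 74]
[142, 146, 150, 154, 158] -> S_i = 142 + 4*i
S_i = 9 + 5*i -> [9, 14, 19, 24, 29]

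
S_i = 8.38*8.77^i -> [8.38, 73.49, 644.53, 5652.53, 49572.68]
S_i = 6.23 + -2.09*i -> [6.23, 4.14, 2.05, -0.04, -2.13]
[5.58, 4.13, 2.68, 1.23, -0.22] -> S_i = 5.58 + -1.45*i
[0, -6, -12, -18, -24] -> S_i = 0 + -6*i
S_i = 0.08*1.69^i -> [0.08, 0.14, 0.23, 0.39, 0.65]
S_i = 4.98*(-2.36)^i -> [4.98, -11.75, 27.74, -65.46, 154.48]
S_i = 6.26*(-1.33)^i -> [6.26, -8.33, 11.07, -14.73, 19.59]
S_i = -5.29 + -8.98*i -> [-5.29, -14.27, -23.25, -32.23, -41.21]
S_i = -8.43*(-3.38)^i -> [-8.43, 28.49, -96.31, 325.52, -1100.26]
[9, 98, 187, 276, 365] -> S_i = 9 + 89*i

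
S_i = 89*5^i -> [89, 445, 2225, 11125, 55625]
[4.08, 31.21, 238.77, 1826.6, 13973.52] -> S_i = 4.08*7.65^i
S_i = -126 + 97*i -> [-126, -29, 68, 165, 262]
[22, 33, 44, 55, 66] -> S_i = 22 + 11*i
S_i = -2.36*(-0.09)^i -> [-2.36, 0.21, -0.02, 0.0, -0.0]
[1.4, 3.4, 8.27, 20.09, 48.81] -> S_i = 1.40*2.43^i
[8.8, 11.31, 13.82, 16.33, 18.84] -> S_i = 8.80 + 2.51*i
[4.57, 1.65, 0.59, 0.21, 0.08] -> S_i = 4.57*0.36^i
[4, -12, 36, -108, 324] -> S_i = 4*-3^i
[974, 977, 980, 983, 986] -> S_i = 974 + 3*i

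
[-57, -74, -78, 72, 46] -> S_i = Random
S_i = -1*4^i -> [-1, -4, -16, -64, -256]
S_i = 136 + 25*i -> [136, 161, 186, 211, 236]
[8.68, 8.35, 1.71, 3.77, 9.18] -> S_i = Random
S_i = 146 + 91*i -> [146, 237, 328, 419, 510]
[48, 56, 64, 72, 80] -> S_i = 48 + 8*i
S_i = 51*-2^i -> [51, -102, 204, -408, 816]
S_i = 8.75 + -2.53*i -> [8.75, 6.22, 3.69, 1.16, -1.37]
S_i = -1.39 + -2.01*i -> [-1.39, -3.4, -5.41, -7.42, -9.43]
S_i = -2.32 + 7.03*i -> [-2.32, 4.71, 11.74, 18.77, 25.8]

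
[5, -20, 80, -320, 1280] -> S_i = 5*-4^i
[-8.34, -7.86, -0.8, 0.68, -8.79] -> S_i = Random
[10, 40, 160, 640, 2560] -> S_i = 10*4^i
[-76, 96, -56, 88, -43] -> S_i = Random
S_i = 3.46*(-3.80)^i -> [3.46, -13.15, 49.96, -189.86, 721.46]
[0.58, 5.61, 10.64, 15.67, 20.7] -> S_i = 0.58 + 5.03*i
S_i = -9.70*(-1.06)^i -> [-9.7, 10.28, -10.9, 11.55, -12.25]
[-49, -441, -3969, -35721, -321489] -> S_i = -49*9^i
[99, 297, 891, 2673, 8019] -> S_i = 99*3^i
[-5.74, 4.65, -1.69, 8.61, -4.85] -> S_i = Random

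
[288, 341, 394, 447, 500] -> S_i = 288 + 53*i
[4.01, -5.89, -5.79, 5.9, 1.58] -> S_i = Random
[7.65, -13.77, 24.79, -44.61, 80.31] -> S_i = 7.65*(-1.80)^i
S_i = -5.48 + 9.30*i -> [-5.48, 3.82, 13.12, 22.42, 31.72]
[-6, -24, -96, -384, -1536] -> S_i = -6*4^i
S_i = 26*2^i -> [26, 52, 104, 208, 416]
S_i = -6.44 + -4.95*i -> [-6.44, -11.39, -16.34, -21.29, -26.24]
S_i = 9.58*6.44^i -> [9.58, 61.7, 397.32, 2558.72, 16478.17]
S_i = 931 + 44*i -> [931, 975, 1019, 1063, 1107]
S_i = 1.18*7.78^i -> [1.18, 9.18, 71.42, 555.67, 4323.15]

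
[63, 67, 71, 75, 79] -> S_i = 63 + 4*i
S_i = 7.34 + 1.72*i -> [7.34, 9.06, 10.78, 12.5, 14.22]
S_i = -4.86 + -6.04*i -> [-4.86, -10.9, -16.94, -22.98, -29.02]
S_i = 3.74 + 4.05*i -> [3.74, 7.79, 11.84, 15.89, 19.94]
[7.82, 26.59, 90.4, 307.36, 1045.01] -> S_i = 7.82*3.40^i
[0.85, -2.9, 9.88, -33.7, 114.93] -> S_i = 0.85*(-3.41)^i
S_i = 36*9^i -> [36, 324, 2916, 26244, 236196]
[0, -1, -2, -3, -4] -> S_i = 0 + -1*i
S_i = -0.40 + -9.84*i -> [-0.4, -10.24, -20.08, -29.92, -39.76]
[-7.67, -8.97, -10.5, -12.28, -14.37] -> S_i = -7.67*1.17^i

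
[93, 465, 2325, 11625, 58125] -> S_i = 93*5^i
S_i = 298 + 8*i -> [298, 306, 314, 322, 330]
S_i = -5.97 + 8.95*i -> [-5.97, 2.98, 11.93, 20.88, 29.83]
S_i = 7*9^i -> [7, 63, 567, 5103, 45927]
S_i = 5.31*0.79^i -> [5.31, 4.19, 3.31, 2.62, 2.07]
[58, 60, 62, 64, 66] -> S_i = 58 + 2*i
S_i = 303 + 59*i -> [303, 362, 421, 480, 539]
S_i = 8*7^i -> [8, 56, 392, 2744, 19208]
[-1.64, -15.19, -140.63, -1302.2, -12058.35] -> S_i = -1.64*9.26^i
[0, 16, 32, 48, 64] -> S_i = 0 + 16*i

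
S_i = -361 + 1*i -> [-361, -360, -359, -358, -357]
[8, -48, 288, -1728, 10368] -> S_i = 8*-6^i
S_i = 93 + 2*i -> [93, 95, 97, 99, 101]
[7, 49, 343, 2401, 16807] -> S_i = 7*7^i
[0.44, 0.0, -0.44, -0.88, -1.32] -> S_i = 0.44 + -0.44*i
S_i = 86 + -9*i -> [86, 77, 68, 59, 50]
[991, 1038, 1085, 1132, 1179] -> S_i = 991 + 47*i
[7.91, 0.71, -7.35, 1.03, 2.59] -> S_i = Random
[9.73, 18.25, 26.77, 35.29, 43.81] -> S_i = 9.73 + 8.52*i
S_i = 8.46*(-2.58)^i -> [8.46, -21.83, 56.31, -145.29, 374.84]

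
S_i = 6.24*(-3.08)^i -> [6.24, -19.22, 59.2, -182.32, 561.55]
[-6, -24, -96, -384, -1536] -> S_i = -6*4^i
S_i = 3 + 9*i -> [3, 12, 21, 30, 39]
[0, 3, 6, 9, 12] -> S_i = 0 + 3*i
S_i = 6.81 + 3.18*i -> [6.81, 9.99, 13.17, 16.35, 19.53]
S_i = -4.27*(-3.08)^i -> [-4.27, 13.15, -40.51, 124.76, -384.26]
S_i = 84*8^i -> [84, 672, 5376, 43008, 344064]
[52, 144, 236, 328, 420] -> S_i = 52 + 92*i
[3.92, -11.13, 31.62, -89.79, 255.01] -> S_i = 3.92*(-2.84)^i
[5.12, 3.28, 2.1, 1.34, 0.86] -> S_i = 5.12*0.64^i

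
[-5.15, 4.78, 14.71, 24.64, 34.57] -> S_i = -5.15 + 9.93*i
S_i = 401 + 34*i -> [401, 435, 469, 503, 537]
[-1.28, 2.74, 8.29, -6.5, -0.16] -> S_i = Random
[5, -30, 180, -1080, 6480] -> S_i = 5*-6^i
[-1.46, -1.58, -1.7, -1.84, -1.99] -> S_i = -1.46*1.08^i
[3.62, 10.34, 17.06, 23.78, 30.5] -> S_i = 3.62 + 6.72*i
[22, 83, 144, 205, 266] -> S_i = 22 + 61*i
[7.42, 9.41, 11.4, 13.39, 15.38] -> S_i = 7.42 + 1.99*i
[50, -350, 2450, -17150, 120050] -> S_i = 50*-7^i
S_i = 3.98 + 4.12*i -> [3.98, 8.1, 12.22, 16.34, 20.46]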